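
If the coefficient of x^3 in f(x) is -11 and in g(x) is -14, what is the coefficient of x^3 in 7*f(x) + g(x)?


Scalar multiplication scales coefficients: 7 * -11 = -77.
Then add the g coefficient: -77 + -14
= -91

-91


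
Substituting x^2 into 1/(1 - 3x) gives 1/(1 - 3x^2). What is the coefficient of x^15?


Since 1/(1 - 3x^2) only has even powers of x,
the coefficient of x^15 (odd) is 0.

0


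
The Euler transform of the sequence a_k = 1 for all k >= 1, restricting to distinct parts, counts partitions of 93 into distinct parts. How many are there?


Partitions of 93 into distinct parts can be computed via generating function.
Product (1+x)(1+x^2)(1+x^3)...
The coefficient of x^93 = 245920

245920


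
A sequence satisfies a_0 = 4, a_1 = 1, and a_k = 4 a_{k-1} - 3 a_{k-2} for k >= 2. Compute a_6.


The characteristic equation is t^2 - 4 t + 3 = 0, with roots r_1 = 3 and r_2 = 1 (so c_1 = r_1 + r_2, c_2 = -r_1 r_2 as required).
One can use the closed form a_n = A r_1^n + B r_2^n, but direct iteration is more reliable:
a_0 = 4, a_1 = 1, a_2 = -8, a_3 = -35, a_4 = -116, a_5 = -359, a_6 = -1088.
So a_6 = -1088.

-1088


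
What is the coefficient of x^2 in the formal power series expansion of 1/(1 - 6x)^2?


The general identity 1/(1 - c x)^r = sum_{k>=0} c^k C(k + r - 1, r - 1) x^k follows by substituting y = c x into 1/(1 - y)^r = sum_{k>=0} C(k + r - 1, r - 1) y^k.
For c = 6, r = 2, k = 2:
6^2 * C(3, 1) = 36 * 3 = 108.

108


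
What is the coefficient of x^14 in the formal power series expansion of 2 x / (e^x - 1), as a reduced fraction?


The exponential generating function for Bernoulli numbers is
x / (e^x - 1) = sum_{k>=0} B_k x^k / k!.
So the coefficient of x^14 in 2 x / (e^x - 1) is 2 B_14 / 14!.
Computing: B_14 = 7/6, 14! = 87178291200, giving
2 * 7/6 / 87178291200 = 1/37362124800.

1/37362124800


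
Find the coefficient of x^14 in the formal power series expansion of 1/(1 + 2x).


Write 1/(1 + c x) = 1/(1 - (-c) x) and apply the geometric-series identity
1/(1 - y) = sum_{k>=0} y^k to get 1/(1 + c x) = sum_{k>=0} (-c)^k x^k.
So the coefficient of x^k is (-c)^k = (-1)^k * c^k.
Here c = 2 and k = 14:
(-2)^14 = 1 * 16384 = 16384

16384


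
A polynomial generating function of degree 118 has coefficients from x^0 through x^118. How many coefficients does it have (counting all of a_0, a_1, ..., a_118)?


A polynomial of degree 118 takes the form a_0 + a_1 x + ... + a_118 x^118.
The number of coefficients is 118 + 1 = 119.

119


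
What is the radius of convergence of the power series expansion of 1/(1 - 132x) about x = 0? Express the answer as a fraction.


Expanding 1/(1 - 132x) = sum_{k>=0} 132^k x^k, the series converges when |132x| < 1, i.e., |x| < 1/132.
So the radius of convergence is 1/132 = 1/132.

1/132


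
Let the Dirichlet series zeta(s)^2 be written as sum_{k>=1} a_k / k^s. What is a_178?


The Dirichlet convolution of the constant function 1 with itself gives (1 * 1)(k) = sum_{d | k} 1 = d(k), the number of positive divisors of k.
Since zeta(s) = sum_{k>=1} 1/k^s, we have zeta(s)^2 = sum_{k>=1} d(k)/k^s, so a_k = d(k).
For k = 178: the divisors are 1, 2, 89, 178.
Count = 4.

4


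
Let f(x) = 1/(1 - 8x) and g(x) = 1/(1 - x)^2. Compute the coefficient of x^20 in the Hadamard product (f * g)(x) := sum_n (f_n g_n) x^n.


f has coefficients f_k = 8^k. For g = 1/(1 - x)^2 the coefficient is g_k = C(k + 1, 1) = k + 1. The Hadamard coefficient is (f * g)_k = 8^k * (k + 1).
For k = 20: 8^20 * 21 = 1152921504606846976 * 21 = 24211351596743786496.

24211351596743786496


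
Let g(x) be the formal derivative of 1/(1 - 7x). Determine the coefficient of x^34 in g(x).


Differentiate termwise: d/dx sum_{k>=0} 7^k x^k = sum_{k>=1} k 7^k x^(k-1) = sum_{j>=0} (j+1) 7^(j+1) x^j.
Equivalently, d/dx [1/(1 - 7x)] = 7/(1 - 7x)^2.
For j = 34: 35 * 7^35 = 35 * 378818692265664781682717625943 = 13258654229298267358895116908005.

13258654229298267358895116908005


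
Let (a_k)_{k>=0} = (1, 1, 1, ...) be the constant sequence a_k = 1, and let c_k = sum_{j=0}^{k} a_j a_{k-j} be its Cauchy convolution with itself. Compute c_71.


Since a_j = 1 for all j >= 0, the convolution sum becomes
c_k = sum_{j=0}^{k} 1 * 1 = 1 * (k + 1).
Equivalently, the generating function of (a_k) is 1/(1 - x) and its square is 1/(1 - x)^2 = sum_{k>=0} 1(k + 1) x^k.
For k = 71: 1 * 72 = 72.

72


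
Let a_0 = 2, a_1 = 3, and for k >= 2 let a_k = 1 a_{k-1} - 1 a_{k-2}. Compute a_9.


Iterating the recurrence forward:
a_0 = 2
a_1 = 3
a_2 = 1*3 - 1*2 = 1
a_3 = 1*1 - 1*3 = -2
a_4 = 1*-2 - 1*1 = -3
a_5 = 1*-3 - 1*-2 = -1
a_6 = 1*-1 - 1*-3 = 2
a_7 = 1*2 - 1*-1 = 3
a_8 = 1*3 - 1*2 = 1
a_9 = 1*1 - 1*3 = -2
So a_9 = -2.

-2


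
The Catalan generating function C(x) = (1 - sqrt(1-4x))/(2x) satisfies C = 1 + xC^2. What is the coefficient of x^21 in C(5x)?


Substituting x -> 5x scales the n-th coefficient by 5^n, so [x^21] C(5x) = 5^21 * C_21.
C_21 = C(2*21, 21)/(22) = 538257874440/22 = 24466267020.
So 5^21 * 24466267020 = 476837158203125 * 24466267020 = 11666425237655639648437500.

11666425237655639648437500


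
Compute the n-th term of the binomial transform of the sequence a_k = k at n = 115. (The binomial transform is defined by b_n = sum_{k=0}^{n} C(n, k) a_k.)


With a_k = k, b_n = sum_{k=0}^{n} C(n, k) k. Using k * C(n, k) = n * C(n-1, k-1) gives b_n = n * sum_{k>=1} C(n-1, k-1) = n * 2^(n-1).
For n = 115: 115 * 2^114 = 115 * 20769187434139310514121985316880384 = 2388456554926020709124028311441244160.

2388456554926020709124028311441244160


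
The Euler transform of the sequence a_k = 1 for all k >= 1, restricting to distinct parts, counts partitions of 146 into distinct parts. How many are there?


Partitions of 146 into distinct parts can be computed via generating function.
Product (1+x)(1+x^2)(1+x^3)...
The coefficient of x^146 = 14694244

14694244


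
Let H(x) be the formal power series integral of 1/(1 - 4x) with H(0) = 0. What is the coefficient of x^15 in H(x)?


1/(1 - 4x) = sum_{k>=0} 4^k x^k. Integrating termwise with H(0) = 0:
H(x) = sum_{k>=0} 4^k x^(k+1) / (k+1) = sum_{m>=1} 4^(m-1) x^m / m.
For m = 15: 4^14/15 = 268435456/15 = 268435456/15.

268435456/15


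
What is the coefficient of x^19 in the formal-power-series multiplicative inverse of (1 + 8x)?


The inverse is 1/(1 + 8x). Apply the geometric identity 1/(1 - y) = sum_{k>=0} y^k with y = -8x:
1/(1 + 8x) = sum_{k>=0} (-8)^k x^k.
So the coefficient of x^19 is (-8)^19 = -144115188075855872.

-144115188075855872


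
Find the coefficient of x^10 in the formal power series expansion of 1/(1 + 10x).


Write 1/(1 + c x) = 1/(1 - (-c) x) and apply the geometric-series identity
1/(1 - y) = sum_{k>=0} y^k to get 1/(1 + c x) = sum_{k>=0} (-c)^k x^k.
So the coefficient of x^k is (-c)^k = (-1)^k * c^k.
Here c = 10 and k = 10:
(-10)^10 = 1 * 10000000000 = 10000000000

10000000000


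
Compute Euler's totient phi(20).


phi(n) counts integers in [1, n] coprime to n. Using the multiplicative formula phi(n) = n * prod_{p | n} (1 - 1/p):
20 = 2^2 * 5, so
phi(20) = 20 * (1 - 1/2) * (1 - 1/5) = 8.

8


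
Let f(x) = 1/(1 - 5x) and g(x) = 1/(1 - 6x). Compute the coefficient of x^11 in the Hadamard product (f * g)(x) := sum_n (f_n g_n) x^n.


f has coefficients f_k = 5^k and g has coefficients g_k = 6^k, so the Hadamard product has coefficient (f*g)_k = 5^k * 6^k = 30^k.
For k = 11: 30^11 = 17714700000000000.

17714700000000000


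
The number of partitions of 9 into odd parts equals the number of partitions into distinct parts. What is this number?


Computing partitions of 9 into odd parts (1, 3, 5, ...):
Using the generating function prod_{k>=0} 1/(1-x^(2k+1)),
the count is 8

8


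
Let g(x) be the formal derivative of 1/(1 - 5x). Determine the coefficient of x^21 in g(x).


Differentiate termwise: d/dx sum_{k>=0} 5^k x^k = sum_{k>=1} k 5^k x^(k-1) = sum_{j>=0} (j+1) 5^(j+1) x^j.
Equivalently, d/dx [1/(1 - 5x)] = 5/(1 - 5x)^2.
For j = 21: 22 * 5^22 = 22 * 2384185791015625 = 52452087402343750.

52452087402343750


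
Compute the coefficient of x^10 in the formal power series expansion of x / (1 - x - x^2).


Let f(x) = sum_{k>=0} a_k x^k. Multiplying f(x) * (1 - x - x^2) = x and matching coefficients gives a_0 = 0, a_1 = 1, and a_k = a_{k-1} + a_{k-2} for k >= 2. These are the Fibonacci numbers F_k.
Iterating from F_0 = 0, F_1 = 1:
F_0=0, F_1=1, F_2=1, F_3=2, F_4=3, F_5=5, F_6=8, F_7=13, F_8=21, F_9=34, ...
F_10 = 55.

55


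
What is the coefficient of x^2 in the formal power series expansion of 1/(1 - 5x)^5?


The general identity 1/(1 - c x)^r = sum_{k>=0} c^k C(k + r - 1, r - 1) x^k follows by substituting y = c x into 1/(1 - y)^r = sum_{k>=0} C(k + r - 1, r - 1) y^k.
For c = 5, r = 5, k = 2:
5^2 * C(6, 4) = 25 * 15 = 375.

375


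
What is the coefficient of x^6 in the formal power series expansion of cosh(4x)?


The Maclaurin series is cosh(t) = sum_{m>=0} t^(2m) / (2m)!, so substituting t = 4x, only even powers of x are nonzero, with coefficient of x^(2m) equal to 4^(2m) / (2m)!.
For x^6 the coefficient is 4^6/6! = 4096/720 = 256/45.

256/45


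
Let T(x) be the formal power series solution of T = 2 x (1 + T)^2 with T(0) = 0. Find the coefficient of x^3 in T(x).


Apply the Lagrange inversion formula: if T = 2 x * phi(T) with phi(t) = (1 + t)^2, then [x^n] T = 2^n * (1/n) [t^(n-1)] phi(t)^n = 2^n * (1/n) [t^(n-1)] (1 + t)^(2n) = 2^n * (1/n) C(2n, n-1).
Using the identity C(2n, n-1) = C(2n, n) * n / (n+1), the unscaled factor equals C(2n, n) / (n+1) = C_n, the n-th Catalan number.
For n = 3: C_3 = C(6, 3) / 4 = 20/4 = 5.
With the 2^3 = 8 factor, the coefficient is 8 * 5 = 40.

40


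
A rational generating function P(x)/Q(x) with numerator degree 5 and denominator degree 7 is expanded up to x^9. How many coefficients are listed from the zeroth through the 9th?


Expanding up to x^9 gives the coefficients for x^0, x^1, ..., x^9.
That is 9 + 1 = 10 coefficients in total.

10


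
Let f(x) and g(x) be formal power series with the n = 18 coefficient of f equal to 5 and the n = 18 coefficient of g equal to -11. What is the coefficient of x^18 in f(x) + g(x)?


Addition of formal power series is termwise.
The coefficient of x^18 in f + g = 5 + -11
= -6

-6


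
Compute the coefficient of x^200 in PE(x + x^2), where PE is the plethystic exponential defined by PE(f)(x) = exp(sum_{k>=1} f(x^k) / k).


With f(x) = x + x^2, the exponent is sum_{k>=1} (x^k + x^(2k)) / k = -ln(1 - x) - ln(1 - x^2). Exponentiating:
PE(x + x^2) = 1 / ((1 - x)(1 - x^2)).
This is the generating function for partitions of n into parts of size 1 or 2. The number of 2's can be any j in 0..100, and the rest are 1's, so
[x^200] = floor(200/2) + 1 = 101.

101


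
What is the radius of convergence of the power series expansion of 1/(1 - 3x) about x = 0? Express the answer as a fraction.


Expanding 1/(1 - 3x) = sum_{k>=0} 3^k x^k, the series converges when |3x| < 1, i.e., |x| < 1/3.
So the radius of convergence is 1/3 = 1/3.

1/3


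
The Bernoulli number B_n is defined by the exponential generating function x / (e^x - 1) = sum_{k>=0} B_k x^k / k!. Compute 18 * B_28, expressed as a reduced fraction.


Bernoulli numbers can also be computed recursively via B_0 = 1 and sum_{j=0}^{m} C(m+1, j) B_j = 0 for m >= 1. Odd-index Bernoulli numbers vanish for k >= 3.
Computing B_28 = -23749461029/870, so 18 * B_28 = 18 * -23749461029/870 = -71248383087/145.

-71248383087/145


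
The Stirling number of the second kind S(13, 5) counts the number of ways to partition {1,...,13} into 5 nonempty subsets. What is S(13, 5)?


Using the explicit formula S(n,k) = (1/k!) sum_{j=0}^{k} (-1)^(k-j) C(k,j) j^n:
S(13, 5) = 7508501
Equivalently, S(n,k) is n! times the coefficient of x^n in the EGF (e^x - 1)^k / k!.

7508501


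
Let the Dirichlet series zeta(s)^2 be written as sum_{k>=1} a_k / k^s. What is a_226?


The Dirichlet convolution of the constant function 1 with itself gives (1 * 1)(k) = sum_{d | k} 1 = d(k), the number of positive divisors of k.
Since zeta(s) = sum_{k>=1} 1/k^s, we have zeta(s)^2 = sum_{k>=1} d(k)/k^s, so a_k = d(k).
For k = 226: the divisors are 1, 2, 113, 226.
Count = 4.

4


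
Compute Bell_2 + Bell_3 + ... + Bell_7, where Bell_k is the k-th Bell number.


Recall Bell_k counts set partitions of a k-set (with Bell_0 = 1 by convention).
Bell_2 through Bell_7: 2, 5, 15, 52, 203, 877
Sum = 2 + 5 + 15 + 52 + 203 + 877 = 1154.

1154


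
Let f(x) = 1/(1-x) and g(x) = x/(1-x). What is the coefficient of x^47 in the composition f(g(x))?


First simplify the composition: f(g(x)) = 1/(1 - x/(1-x)) = (1-x)/((1-x) - x) = (1-x)/(1-2x).
Now extract the coefficient. Write (1-x)/(1-2x) = 1/(1-2x) - x/(1-2x).
The coefficient of x^n in 1/(1-2x) is 2^n, and in x/(1-2x) is 2^(n-1) (for n >= 1).
So the coefficient of x^47 is 2^47 - 2^46 = 140737488355328 - 70368744177664 = 70368744177664.

70368744177664


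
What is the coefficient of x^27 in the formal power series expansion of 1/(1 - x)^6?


The negative binomial / multiset identity is
1/(1 - x)^r = sum_{k>=0} C(k + r - 1, r - 1) x^k.
Here r = 6 and k = 27, so the coefficient is
C(27 + 5, 5) = C(32, 5)
= 201376

201376


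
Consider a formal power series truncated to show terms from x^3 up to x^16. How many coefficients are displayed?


From x^3 to x^16 inclusive, the count is 16 - 3 + 1 = 14.

14


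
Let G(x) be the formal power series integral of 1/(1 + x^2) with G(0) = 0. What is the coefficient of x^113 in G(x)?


1/(1 + x^2) = sum_{j>=0} (-1)^j x^(2j). Integrating termwise with G(0) = 0:
G(x) = sum_{j>=0} (-1)^j x^(2j+1) / (2j+1) = arctan(x).
Only odd powers are nonzero. For x^113 write 113 = 2*56 + 1, giving
(-1)^56 / 113 = 1/113 = 1/113.

1/113


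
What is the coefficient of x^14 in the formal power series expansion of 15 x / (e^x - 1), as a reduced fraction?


The exponential generating function for Bernoulli numbers is
x / (e^x - 1) = sum_{k>=0} B_k x^k / k!.
So the coefficient of x^14 in 15 x / (e^x - 1) is 15 B_14 / 14!.
Computing: B_14 = 7/6, 14! = 87178291200, giving
15 * 7/6 / 87178291200 = 1/4981616640.

1/4981616640


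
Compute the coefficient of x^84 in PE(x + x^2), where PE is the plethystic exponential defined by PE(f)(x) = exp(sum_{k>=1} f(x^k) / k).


With f(x) = x + x^2, the exponent is sum_{k>=1} (x^k + x^(2k)) / k = -ln(1 - x) - ln(1 - x^2). Exponentiating:
PE(x + x^2) = 1 / ((1 - x)(1 - x^2)).
This is the generating function for partitions of n into parts of size 1 or 2. The number of 2's can be any j in 0..42, and the rest are 1's, so
[x^84] = floor(84/2) + 1 = 43.

43


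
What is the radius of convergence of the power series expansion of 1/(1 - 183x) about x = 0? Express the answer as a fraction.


Expanding 1/(1 - 183x) = sum_{k>=0} 183^k x^k, the series converges when |183x| < 1, i.e., |x| < 1/183.
So the radius of convergence is 1/183 = 1/183.

1/183


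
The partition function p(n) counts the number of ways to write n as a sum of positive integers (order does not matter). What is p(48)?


Using the generating function prod_{k>=1} 1/(1-x^k), we compute p(48).
By dynamic programming over parts 1 through 48:
p(48) = 147273

147273


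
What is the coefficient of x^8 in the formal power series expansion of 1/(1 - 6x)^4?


The general identity 1/(1 - c x)^r = sum_{k>=0} c^k C(k + r - 1, r - 1) x^k follows by substituting y = c x into 1/(1 - y)^r = sum_{k>=0} C(k + r - 1, r - 1) y^k.
For c = 6, r = 4, k = 8:
6^8 * C(11, 3) = 1679616 * 165 = 277136640.

277136640


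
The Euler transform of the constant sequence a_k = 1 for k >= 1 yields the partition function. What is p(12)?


The Euler transform converts the sequence a_k = 1 into the number of integer partitions.
Using the recurrence or dynamic programming:
p(12) = 77

77


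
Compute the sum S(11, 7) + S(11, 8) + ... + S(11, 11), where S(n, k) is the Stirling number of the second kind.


By definition, S(n, k) counts partitions of an n-set into exactly k nonempty blocks.
Computing row n = 11 for k = 7..11:
S(11, k): 63987, 11880, 1155, 55, 1
Sum = 77078.

77078


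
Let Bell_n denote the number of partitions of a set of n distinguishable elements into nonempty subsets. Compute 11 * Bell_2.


Bell_2 can be computed from the Bell triangle or from Dobinski's identity Bell_n = (1/e) * sum_{k>=0} k^n / k!.
Computing Bell_2 = 2.
Then 11 * 2 = 22.

22


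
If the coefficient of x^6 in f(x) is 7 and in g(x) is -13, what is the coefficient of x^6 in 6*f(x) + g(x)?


Scalar multiplication scales coefficients: 6 * 7 = 42.
Then add the g coefficient: 42 + -13
= 29

29


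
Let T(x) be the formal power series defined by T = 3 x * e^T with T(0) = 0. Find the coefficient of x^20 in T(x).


Apply the Lagrange inversion formula: if T = 3 x * phi(T) with phi(t) = e^t, then
[x^n] T = 3^n * (1/n) [t^(n-1)] phi(t)^n = 3^n * (1/n) [t^(n-1)] e^(n t) = 3^n * (1/n) * n^(n-1) / (n-1)! = 3^n * n^(n-1) / n!.
When c = 1 this is the Cayley count of rooted labeled trees on n vertices, divided by n!.
For n = 20: 3^20 * 20^19 / 20! = 3486784401 * 5242880000000000000000000/2432902008176640000 = 17006112000000000000000/2263261.

17006112000000000000000/2263261


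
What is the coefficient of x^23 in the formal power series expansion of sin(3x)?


The Maclaurin series is sin(t) = sum_{k>=0} (-1)^k t^(2k+1) / (2k+1)!, so substituting t = 3x, only odd powers of x are nonzero, with coefficient of x^(2k+1) equal to (-1)^k 3^(2k+1) / (2k+1)!.
Write 23 = 2*11 + 1, giving the coefficient (-1)^11 * 3^23 / 23! = -94143178827/25852016738884976640000 = -4782969/1313418520494080000.

-4782969/1313418520494080000


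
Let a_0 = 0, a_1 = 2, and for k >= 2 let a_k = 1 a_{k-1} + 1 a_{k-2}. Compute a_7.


Iterating the recurrence forward:
a_0 = 0
a_1 = 2
a_2 = 1*2 + 1*0 = 2
a_3 = 1*2 + 1*2 = 4
a_4 = 1*4 + 1*2 = 6
a_5 = 1*6 + 1*4 = 10
a_6 = 1*10 + 1*6 = 16
a_7 = 1*16 + 1*10 = 26
So a_7 = 26.

26


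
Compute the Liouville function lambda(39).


The Liouville function is lambda(k) = (-1)^Omega(k), where Omega(k) counts the prime factors of k with multiplicity.
Factoring: 39 = 3 * 13, so Omega(39) = 2.
lambda(39) = (-1)^2 = 1.

1


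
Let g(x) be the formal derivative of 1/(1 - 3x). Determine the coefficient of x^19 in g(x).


Differentiate termwise: d/dx sum_{k>=0} 3^k x^k = sum_{k>=1} k 3^k x^(k-1) = sum_{j>=0} (j+1) 3^(j+1) x^j.
Equivalently, d/dx [1/(1 - 3x)] = 3/(1 - 3x)^2.
For j = 19: 20 * 3^20 = 20 * 3486784401 = 69735688020.

69735688020


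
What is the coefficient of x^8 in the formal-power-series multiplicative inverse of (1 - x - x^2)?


Let the inverse be f(x) = sum_{k>=0} a_k x^k. From f(x) * (1 - x - x^2) = 1 and matching coefficients:
 x^0: a_0 = 1.
 x^1: a_1 - a_0 = 0, so a_1 = 1.
 x^k (k >= 2): a_k - a_{k-1} - a_{k-2} = 0, i.e. a_k = a_{k-1} + a_{k-2}.
This is the Fibonacci-type recurrence shifted so that a_0 = a_1 = 1.
Iterating: a_0=1, a_1=1, a_2=2, a_3=3, a_4=5, a_5=8, a_6=13, a_7=21, a_8=34
a_8 = 34.

34


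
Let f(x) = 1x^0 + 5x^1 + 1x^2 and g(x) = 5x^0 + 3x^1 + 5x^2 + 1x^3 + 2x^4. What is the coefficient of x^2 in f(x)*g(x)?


Cauchy product at x^2:
1*5 + 5*3 + 1*5
= 25

25


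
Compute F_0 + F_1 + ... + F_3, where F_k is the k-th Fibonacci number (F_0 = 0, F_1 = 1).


Use the identity sum_{k=0}^{N} F_k = F_{N+2} - 1 (which follows from F_{k+2} - F_{k+1} = F_k). Then
sum_{k=0}^{3} F_k = (F_{5} - 1) - (F_{1} - 1) = F_{5} - F_{1}.
Computing: F_{5} = 5, F_{1} = 1, so
Sum = 5 - 1 = 4.

4


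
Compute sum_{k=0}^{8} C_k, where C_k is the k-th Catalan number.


C_0 through C_8: 1, 1, 2, 5, 14, 42, 132, 429, 1430
Sum = 1 + 1 + 2 + 5 + 14 + 42 + 132 + 429 + 1430
= 2056

2056


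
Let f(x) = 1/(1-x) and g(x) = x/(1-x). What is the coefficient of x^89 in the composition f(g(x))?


First simplify the composition: f(g(x)) = 1/(1 - x/(1-x)) = (1-x)/((1-x) - x) = (1-x)/(1-2x).
Now extract the coefficient. Write (1-x)/(1-2x) = 1/(1-2x) - x/(1-2x).
The coefficient of x^n in 1/(1-2x) is 2^n, and in x/(1-2x) is 2^(n-1) (for n >= 1).
So the coefficient of x^89 is 2^89 - 2^88 = 618970019642690137449562112 - 309485009821345068724781056 = 309485009821345068724781056.

309485009821345068724781056


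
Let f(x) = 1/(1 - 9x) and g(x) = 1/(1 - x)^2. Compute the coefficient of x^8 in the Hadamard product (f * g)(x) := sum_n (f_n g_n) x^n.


f has coefficients f_k = 9^k. For g = 1/(1 - x)^2 the coefficient is g_k = C(k + 1, 1) = k + 1. The Hadamard coefficient is (f * g)_k = 9^k * (k + 1).
For k = 8: 9^8 * 9 = 43046721 * 9 = 387420489.

387420489


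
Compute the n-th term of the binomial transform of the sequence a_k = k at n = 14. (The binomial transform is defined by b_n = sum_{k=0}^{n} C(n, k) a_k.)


With a_k = k, b_n = sum_{k=0}^{n} C(n, k) k. Using k * C(n, k) = n * C(n-1, k-1) gives b_n = n * sum_{k>=1} C(n-1, k-1) = n * 2^(n-1).
For n = 14: 14 * 2^13 = 14 * 8192 = 114688.

114688


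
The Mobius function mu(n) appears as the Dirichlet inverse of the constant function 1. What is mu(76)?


76 has a squared prime factor, so mu(76) = 0.
Factorization reveals a repeated prime.

0


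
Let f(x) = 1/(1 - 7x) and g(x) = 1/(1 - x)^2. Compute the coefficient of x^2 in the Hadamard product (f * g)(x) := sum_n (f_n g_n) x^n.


f has coefficients f_k = 7^k. For g = 1/(1 - x)^2 the coefficient is g_k = C(k + 1, 1) = k + 1. The Hadamard coefficient is (f * g)_k = 7^k * (k + 1).
For k = 2: 7^2 * 3 = 49 * 3 = 147.

147


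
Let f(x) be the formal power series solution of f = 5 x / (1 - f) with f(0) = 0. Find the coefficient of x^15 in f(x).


Apply Lagrange inversion: f = 5 x * phi(f) with phi(t) = 1/(1 - t), so
[x^n] f = 5^n * (1/n) [t^(n-1)] phi(t)^n = 5^n * (1/n) [t^(n-1)] (1 - t)^(-n) = 5^n * (1/n) C(2n - 2, n - 1) = 5^n * C_{n-1}.
For n = 15: C_14 = C(28, 14) / 15 = 40116600/15 = 2674440.
With the 5^15 = 30517578125 factor, the coefficient is 30517578125 * 2674440 = 81617431640625000.

81617431640625000


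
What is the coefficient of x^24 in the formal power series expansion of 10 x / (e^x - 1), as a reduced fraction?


The exponential generating function for Bernoulli numbers is
x / (e^x - 1) = sum_{k>=0} B_k x^k / k!.
So the coefficient of x^24 in 10 x / (e^x - 1) is 10 B_24 / 24!.
Computing: B_24 = -236364091/2730, 24! = 620448401733239439360000, giving
10 * -236364091/2730 / 620448401733239439360000 = -236364091/169382413673174366945280000.

-236364091/169382413673174366945280000


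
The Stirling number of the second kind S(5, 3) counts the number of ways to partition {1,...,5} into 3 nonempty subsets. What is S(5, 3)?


Using the explicit formula S(n,k) = (1/k!) sum_{j=0}^{k} (-1)^(k-j) C(k,j) j^n:
S(5, 3) = 25
Equivalently, S(n,k) is n! times the coefficient of x^n in the EGF (e^x - 1)^k / k!.

25


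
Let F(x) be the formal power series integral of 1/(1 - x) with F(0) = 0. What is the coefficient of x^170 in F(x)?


1/(1 - x) = sum_{k>=0} x^k. Integrating termwise and using F(0) = 0 gives
F(x) = sum_{k>=0} x^(k+1) / (k+1) = sum_{m>=1} x^m / m = -ln(1 - x).
So the coefficient of x^170 is 1/170 = 1/170.

1/170


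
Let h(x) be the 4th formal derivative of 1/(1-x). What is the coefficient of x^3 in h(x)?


Differentiating 4 times: d^4/dx^4 [1/(1-x)] = 4!/(1-x)^5.
The expansion 1/(1-x)^5 = sum_{k>=0} C(k+4, 4) x^k, so the coefficient of x^n in 4!/(1-x)^5 is 4! * C(n+4, 4).
For n = 3: 24 * C(7, 4) = 24 * 35 = 840

840


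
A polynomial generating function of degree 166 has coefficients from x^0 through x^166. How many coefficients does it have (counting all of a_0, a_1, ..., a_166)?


A polynomial of degree 166 takes the form a_0 + a_1 x + ... + a_166 x^166.
The number of coefficients is 166 + 1 = 167.

167


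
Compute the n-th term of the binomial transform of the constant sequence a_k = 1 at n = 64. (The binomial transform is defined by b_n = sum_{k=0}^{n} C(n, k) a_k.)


With a_k = 1 for all k, b_n = sum_{k=0}^{n} C(n, k) = 2^n by the binomial theorem.
For n = 64: 2^64 = 18446744073709551616.

18446744073709551616


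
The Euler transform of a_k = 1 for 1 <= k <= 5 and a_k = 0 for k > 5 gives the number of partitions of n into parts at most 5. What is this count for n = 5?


Partitions of 5 into parts at most 5:
Using generating function (1-x)^(-1)(1-x^2)^(-1)...(1-x^5)^(-1),
the coefficient of x^5 = 7

7


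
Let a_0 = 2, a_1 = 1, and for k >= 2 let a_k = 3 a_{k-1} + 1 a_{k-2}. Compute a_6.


Iterating the recurrence forward:
a_0 = 2
a_1 = 1
a_2 = 3*1 + 1*2 = 5
a_3 = 3*5 + 1*1 = 16
a_4 = 3*16 + 1*5 = 53
a_5 = 3*53 + 1*16 = 175
a_6 = 3*175 + 1*53 = 578
So a_6 = 578.

578


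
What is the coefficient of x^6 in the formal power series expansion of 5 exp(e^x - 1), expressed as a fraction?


exp(e^x - 1) is the exponential generating function for the Bell numbers Bell_k: exp(e^x - 1) = sum_{k>=0} Bell_k x^k / k!.
So the coefficient of x^6 in 5 exp(e^x - 1) is 5 Bell_6 / 6!.
Computing: Bell_6 = 203 and 6! = 720, giving
5 * 203/720 = 203/144.

203/144


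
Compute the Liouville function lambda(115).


The Liouville function is lambda(k) = (-1)^Omega(k), where Omega(k) counts the prime factors of k with multiplicity.
Factoring: 115 = 5 * 23, so Omega(115) = 2.
lambda(115) = (-1)^2 = 1.

1


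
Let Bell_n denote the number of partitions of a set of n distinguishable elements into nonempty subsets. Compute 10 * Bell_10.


Bell_10 can be computed from the Bell triangle or from Dobinski's identity Bell_n = (1/e) * sum_{k>=0} k^n / k!.
Computing Bell_10 = 115975.
Then 10 * 115975 = 1159750.

1159750


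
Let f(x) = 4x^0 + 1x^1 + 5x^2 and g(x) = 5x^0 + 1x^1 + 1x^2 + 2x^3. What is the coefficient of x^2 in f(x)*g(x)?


Cauchy product at x^2:
4*1 + 1*1 + 5*5
= 30

30


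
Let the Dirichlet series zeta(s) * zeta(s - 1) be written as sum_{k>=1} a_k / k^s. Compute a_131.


Convolution gives a_k = sum_{d | k} d * 1 = sum_{d | k} d = sigma(k), the sum of positive divisors of k.
For k = 131, the divisors are 1, 131, so
sigma(131) = 1 + 131 = 132.

132


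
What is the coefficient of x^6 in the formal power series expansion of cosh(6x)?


The Maclaurin series is cosh(t) = sum_{m>=0} t^(2m) / (2m)!, so substituting t = 6x, only even powers of x are nonzero, with coefficient of x^(2m) equal to 6^(2m) / (2m)!.
For x^6 the coefficient is 6^6/6! = 46656/720 = 324/5.

324/5


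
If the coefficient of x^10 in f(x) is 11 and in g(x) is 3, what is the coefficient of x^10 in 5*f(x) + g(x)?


Scalar multiplication scales coefficients: 5 * 11 = 55.
Then add the g coefficient: 55 + 3
= 58

58


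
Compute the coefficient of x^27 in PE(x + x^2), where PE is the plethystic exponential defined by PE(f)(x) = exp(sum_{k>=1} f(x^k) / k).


With f(x) = x + x^2, the exponent is sum_{k>=1} (x^k + x^(2k)) / k = -ln(1 - x) - ln(1 - x^2). Exponentiating:
PE(x + x^2) = 1 / ((1 - x)(1 - x^2)).
This is the generating function for partitions of n into parts of size 1 or 2. The number of 2's can be any j in 0..13, and the rest are 1's, so
[x^27] = floor(27/2) + 1 = 14.

14


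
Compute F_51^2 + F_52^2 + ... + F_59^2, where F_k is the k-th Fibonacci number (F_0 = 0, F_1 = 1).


There is a standard identity sum_{k=0}^{N} F_k^2 = F_N * F_{N+1} (proved inductively from the telescoping relation F_k^2 = F_k F_{k+1} - F_{k-1} F_k). Then
sum_{k=51}^{59} F_k^2 = F_59 F_60 - F_50 F_51.
Computing: F_59 = 956722026041, F_60 = 1548008755920, F_50 = 12586269025, F_51 = 20365011074.
Sum = 956722026041 * 1548008755920 - 12586269025 * 20365011074 = 1480757753784915784729870.

1480757753784915784729870


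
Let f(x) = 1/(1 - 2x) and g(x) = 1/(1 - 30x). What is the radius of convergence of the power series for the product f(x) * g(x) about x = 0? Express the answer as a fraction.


The radius of 1/(1 - 2x) is 1/2 (nearest singularity at x = 1/2), and the radius of 1/(1 - 30x) is 1/30.
The product f(x)*g(x) = 1/((1 - 2x)(1 - 30x)) has singularities at both 1/2 and 1/30, so its radius of convergence is the distance to the nearest one:
min(1/2, 1/30) = 1/30.

1/30


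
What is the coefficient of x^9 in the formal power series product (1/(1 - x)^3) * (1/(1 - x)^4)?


Combine the factors: (1/(1 - x)^3) * (1/(1 - x)^4) = 1/(1 - x)^7.
Then use 1/(1 - x)^r = sum_{k>=0} C(k + r - 1, r - 1) x^k with r = 7 and k = 9:
C(15, 6) = 5005.

5005


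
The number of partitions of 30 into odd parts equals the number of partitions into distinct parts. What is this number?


Computing partitions of 30 into odd parts (1, 3, 5, ...):
Using the generating function prod_{k>=0} 1/(1-x^(2k+1)),
the count is 296

296


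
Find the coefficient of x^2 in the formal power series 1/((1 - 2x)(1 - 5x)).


By partial fractions or Cauchy convolution:
The coefficient equals sum_{k=0}^{2} 2^k * 5^(2-k).
= 39

39


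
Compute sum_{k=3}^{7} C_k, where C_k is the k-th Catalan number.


C_3 through C_7: 5, 14, 42, 132, 429
Sum = 5 + 14 + 42 + 132 + 429
= 622

622


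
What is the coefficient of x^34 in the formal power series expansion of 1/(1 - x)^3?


The negative binomial / multiset identity is
1/(1 - x)^r = sum_{k>=0} C(k + r - 1, r - 1) x^k.
Here r = 3 and k = 34, so the coefficient is
C(34 + 2, 2) = C(36, 2)
= 630

630


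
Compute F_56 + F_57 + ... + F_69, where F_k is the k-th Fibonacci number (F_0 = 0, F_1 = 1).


Use the identity sum_{k=0}^{N} F_k = F_{N+2} - 1 (which follows from F_{k+2} - F_{k+1} = F_k). Then
sum_{k=56}^{69} F_k = (F_{71} - 1) - (F_{57} - 1) = F_{71} - F_{57}.
Computing: F_{71} = 308061521170129, F_{57} = 365435296162, so
Sum = 308061521170129 - 365435296162 = 307696085873967.

307696085873967


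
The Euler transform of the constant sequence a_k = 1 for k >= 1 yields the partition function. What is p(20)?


The Euler transform converts the sequence a_k = 1 into the number of integer partitions.
Using the recurrence or dynamic programming:
p(20) = 627

627


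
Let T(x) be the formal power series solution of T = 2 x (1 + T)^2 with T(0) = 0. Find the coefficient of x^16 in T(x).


Apply the Lagrange inversion formula: if T = 2 x * phi(T) with phi(t) = (1 + t)^2, then [x^n] T = 2^n * (1/n) [t^(n-1)] phi(t)^n = 2^n * (1/n) [t^(n-1)] (1 + t)^(2n) = 2^n * (1/n) C(2n, n-1).
Using the identity C(2n, n-1) = C(2n, n) * n / (n+1), the unscaled factor equals C(2n, n) / (n+1) = C_n, the n-th Catalan number.
For n = 16: C_16 = C(32, 16) / 17 = 601080390/17 = 35357670.
With the 2^16 = 65536 factor, the coefficient is 65536 * 35357670 = 2317200261120.

2317200261120


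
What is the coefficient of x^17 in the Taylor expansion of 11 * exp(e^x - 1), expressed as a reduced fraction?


exp(e^x - 1) = sum_{k>=0} Bell_k x^k / k!, where Bell_k is the k-th Bell number.
So the coefficient of x^17 is 11 * Bell_17 / 17!.
Computing: Bell_17 = 82864869804 and 17! = 355687428096000, giving
11 * 82864869804/355687428096000 = 255755771/99800064000.

255755771/99800064000


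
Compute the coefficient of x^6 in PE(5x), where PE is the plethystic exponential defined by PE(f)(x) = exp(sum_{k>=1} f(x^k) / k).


With f(x) = 5x, the exponent is sum_{k>=1} 5 x^k / k = 5 * (-ln(1 - x)). Exponentiating:
PE(5x) = exp(-5 ln(1 - x)) = 1/(1 - x)^5.
By the negative binomial expansion, [x^n] 1/(1 - x)^5 = C(n + 4, 4).
For n = 6: C(10, 4) = 210.

210


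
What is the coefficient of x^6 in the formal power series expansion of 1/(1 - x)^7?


The expansion 1/(1 - x)^r = sum_{k>=0} C(k + r - 1, r - 1) x^k follows from the multiset / negative-binomial theorem (or from repeated differentiation of the geometric series).
For r = 7 and k = 6:
C(12, 6) = 479001600 / (720 * 720) = 924.

924


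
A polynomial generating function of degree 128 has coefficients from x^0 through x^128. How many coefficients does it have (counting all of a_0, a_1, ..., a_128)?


A polynomial of degree 128 takes the form a_0 + a_1 x + ... + a_128 x^128.
The number of coefficients is 128 + 1 = 129.

129


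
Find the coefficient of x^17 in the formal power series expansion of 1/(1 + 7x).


Write 1/(1 + c x) = 1/(1 - (-c) x) and apply the geometric-series identity
1/(1 - y) = sum_{k>=0} y^k to get 1/(1 + c x) = sum_{k>=0} (-c)^k x^k.
So the coefficient of x^k is (-c)^k = (-1)^k * c^k.
Here c = 7 and k = 17:
(-7)^17 = -1 * 232630513987207 = -232630513987207

-232630513987207


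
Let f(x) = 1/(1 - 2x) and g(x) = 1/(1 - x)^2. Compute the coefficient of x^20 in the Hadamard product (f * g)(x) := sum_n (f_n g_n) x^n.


f has coefficients f_k = 2^k. For g = 1/(1 - x)^2 the coefficient is g_k = C(k + 1, 1) = k + 1. The Hadamard coefficient is (f * g)_k = 2^k * (k + 1).
For k = 20: 2^20 * 21 = 1048576 * 21 = 22020096.

22020096


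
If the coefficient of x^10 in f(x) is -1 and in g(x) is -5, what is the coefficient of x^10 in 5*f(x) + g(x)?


Scalar multiplication scales coefficients: 5 * -1 = -5.
Then add the g coefficient: -5 + -5
= -10

-10


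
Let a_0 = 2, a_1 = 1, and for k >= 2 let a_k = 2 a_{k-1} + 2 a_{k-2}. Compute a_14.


Iterating the recurrence forward:
a_0 = 2
a_1 = 1
a_2 = 2*1 + 2*2 = 6
a_3 = 2*6 + 2*1 = 14
a_4 = 2*14 + 2*6 = 40
a_5 = 2*40 + 2*14 = 108
a_6 = 2*108 + 2*40 = 296
a_7 = 2*296 + 2*108 = 808
a_8 = 2*808 + 2*296 = 2208
a_9 = 2*2208 + 2*808 = 6032
a_10 = 2*6032 + 2*2208 = 16480
a_11 = 2*16480 + 2*6032 = 45024
a_12 = 2*45024 + 2*16480 = 123008
a_13 = 2*123008 + 2*45024 = 336064
a_14 = 2*336064 + 2*123008 = 918144
So a_14 = 918144.

918144


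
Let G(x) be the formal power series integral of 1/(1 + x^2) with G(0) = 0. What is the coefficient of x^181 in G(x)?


1/(1 + x^2) = sum_{j>=0} (-1)^j x^(2j). Integrating termwise with G(0) = 0:
G(x) = sum_{j>=0} (-1)^j x^(2j+1) / (2j+1) = arctan(x).
Only odd powers are nonzero. For x^181 write 181 = 2*90 + 1, giving
(-1)^90 / 181 = 1/181 = 1/181.

1/181


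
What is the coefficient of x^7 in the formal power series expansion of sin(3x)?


The Maclaurin series is sin(t) = sum_{k>=0} (-1)^k t^(2k+1) / (2k+1)!, so substituting t = 3x, only odd powers of x are nonzero, with coefficient of x^(2k+1) equal to (-1)^k 3^(2k+1) / (2k+1)!.
Write 7 = 2*3 + 1, giving the coefficient (-1)^3 * 3^7 / 7! = -2187/5040 = -243/560.

-243/560


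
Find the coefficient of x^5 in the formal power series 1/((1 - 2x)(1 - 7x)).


By partial fractions or Cauchy convolution:
The coefficient equals sum_{k=0}^{5} 2^k * 7^(5-k).
= 23517

23517


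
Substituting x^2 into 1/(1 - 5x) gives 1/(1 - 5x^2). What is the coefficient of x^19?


Since 1/(1 - 5x^2) only has even powers of x,
the coefficient of x^19 (odd) is 0.

0


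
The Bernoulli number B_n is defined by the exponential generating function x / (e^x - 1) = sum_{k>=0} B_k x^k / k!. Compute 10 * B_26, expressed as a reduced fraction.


Bernoulli numbers can also be computed recursively via B_0 = 1 and sum_{j=0}^{m} C(m+1, j) B_j = 0 for m >= 1. Odd-index Bernoulli numbers vanish for k >= 3.
Computing B_26 = 8553103/6, so 10 * B_26 = 10 * 8553103/6 = 42765515/3.

42765515/3


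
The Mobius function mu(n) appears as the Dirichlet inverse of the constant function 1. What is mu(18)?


18 has a squared prime factor, so mu(18) = 0.
Factorization reveals a repeated prime.

0


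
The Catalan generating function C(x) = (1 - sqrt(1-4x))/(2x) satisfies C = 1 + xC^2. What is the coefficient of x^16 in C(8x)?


Substituting x -> 8x scales the n-th coefficient by 8^n, so [x^16] C(8x) = 8^16 * C_16.
C_16 = C(2*16, 16)/(17) = 601080390/17 = 35357670.
So 8^16 * 35357670 = 281474976710656 * 35357670 = 9952299339793060331520.

9952299339793060331520


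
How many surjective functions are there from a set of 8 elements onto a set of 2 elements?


By inclusion-exclusion on which target elements are missed, the number of surjections from an n-set onto a k-set is
surj(n, k) = sum_{j=0}^{k} (-1)^j C(k, j) (k - j)^n.
Equivalently surj(n, k) = k! * S(n, k), where S(n, k) is the Stirling number of the second kind.
For n = 8, k = 2:
S(8, 2) = 127, so
surj = 2! * 127 = 2 * 127 = 254.

254


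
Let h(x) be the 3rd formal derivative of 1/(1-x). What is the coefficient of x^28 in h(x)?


Differentiating 3 times: d^3/dx^3 [1/(1-x)] = 3!/(1-x)^4.
The expansion 1/(1-x)^4 = sum_{k>=0} C(k+3, 3) x^k, so the coefficient of x^n in 3!/(1-x)^4 is 3! * C(n+3, 3).
For n = 28: 6 * C(31, 3) = 6 * 4495 = 26970

26970


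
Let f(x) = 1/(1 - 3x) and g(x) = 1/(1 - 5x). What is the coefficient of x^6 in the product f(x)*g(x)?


The coefficient of x^n in f*g is the Cauchy product: sum_{k=0}^{n} a^k * b^(n-k).
With a=3, b=5, n=6:
sum_{k=0}^{6} 3^k * 5^(6-k)
= 37969

37969


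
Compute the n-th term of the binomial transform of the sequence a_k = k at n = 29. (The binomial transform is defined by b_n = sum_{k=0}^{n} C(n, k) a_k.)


With a_k = k, b_n = sum_{k=0}^{n} C(n, k) k. Using k * C(n, k) = n * C(n-1, k-1) gives b_n = n * sum_{k>=1} C(n-1, k-1) = n * 2^(n-1).
For n = 29: 29 * 2^28 = 29 * 268435456 = 7784628224.

7784628224


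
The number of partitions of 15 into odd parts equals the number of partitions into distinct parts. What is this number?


Computing partitions of 15 into odd parts (1, 3, 5, ...):
Using the generating function prod_{k>=0} 1/(1-x^(2k+1)),
the count is 27

27


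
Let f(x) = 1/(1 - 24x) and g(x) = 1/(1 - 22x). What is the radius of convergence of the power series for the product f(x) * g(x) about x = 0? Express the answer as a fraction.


The radius of 1/(1 - 24x) is 1/24 (nearest singularity at x = 1/24), and the radius of 1/(1 - 22x) is 1/22.
The product f(x)*g(x) = 1/((1 - 24x)(1 - 22x)) has singularities at both 1/24 and 1/22, so its radius of convergence is the distance to the nearest one:
min(1/24, 1/22) = 1/24.

1/24


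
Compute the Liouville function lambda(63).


The Liouville function is lambda(k) = (-1)^Omega(k), where Omega(k) counts the prime factors of k with multiplicity.
Factoring: 63 = 3 * 3 * 7, so Omega(63) = 3.
lambda(63) = (-1)^3 = -1.

-1


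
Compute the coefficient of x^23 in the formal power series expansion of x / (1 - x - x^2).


Let f(x) = sum_{k>=0} a_k x^k. Multiplying f(x) * (1 - x - x^2) = x and matching coefficients gives a_0 = 0, a_1 = 1, and a_k = a_{k-1} + a_{k-2} for k >= 2. These are the Fibonacci numbers F_k.
Iterating from F_0 = 0, F_1 = 1:
F_0=0, F_1=1, F_2=1, F_3=2, F_4=3, F_5=5, F_6=8, F_7=13, F_8=21, F_9=34, ...
F_23 = 28657.

28657


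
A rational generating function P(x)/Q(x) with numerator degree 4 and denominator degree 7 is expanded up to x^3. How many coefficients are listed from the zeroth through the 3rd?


Expanding up to x^3 gives the coefficients for x^0, x^1, ..., x^3.
That is 3 + 1 = 4 coefficients in total.

4


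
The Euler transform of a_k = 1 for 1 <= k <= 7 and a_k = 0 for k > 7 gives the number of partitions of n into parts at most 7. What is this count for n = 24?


Partitions of 24 into parts at most 7:
Using generating function (1-x)^(-1)(1-x^2)^(-1)...(1-x^7)^(-1),
the coefficient of x^24 = 733

733


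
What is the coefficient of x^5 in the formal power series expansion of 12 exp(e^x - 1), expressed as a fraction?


exp(e^x - 1) is the exponential generating function for the Bell numbers Bell_k: exp(e^x - 1) = sum_{k>=0} Bell_k x^k / k!.
So the coefficient of x^5 in 12 exp(e^x - 1) is 12 Bell_5 / 5!.
Computing: Bell_5 = 52 and 5! = 120, giving
12 * 52/120 = 26/5.

26/5


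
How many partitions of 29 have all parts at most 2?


Using the generating function (1-x)^(-1)(1-x^2)^(-1),
the coefficient of x^29 counts these restricted partitions.
Result = 15

15


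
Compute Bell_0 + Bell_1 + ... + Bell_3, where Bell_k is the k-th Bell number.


Recall Bell_k counts set partitions of a k-set (with Bell_0 = 1 by convention).
Bell_0 through Bell_3: 1, 1, 2, 5
Sum = 1 + 1 + 2 + 5 = 9.

9


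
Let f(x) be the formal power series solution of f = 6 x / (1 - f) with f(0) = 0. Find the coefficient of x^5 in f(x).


Apply Lagrange inversion: f = 6 x * phi(f) with phi(t) = 1/(1 - t), so
[x^n] f = 6^n * (1/n) [t^(n-1)] phi(t)^n = 6^n * (1/n) [t^(n-1)] (1 - t)^(-n) = 6^n * (1/n) C(2n - 2, n - 1) = 6^n * C_{n-1}.
For n = 5: C_4 = C(8, 4) / 5 = 70/5 = 14.
With the 6^5 = 7776 factor, the coefficient is 7776 * 14 = 108864.

108864
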